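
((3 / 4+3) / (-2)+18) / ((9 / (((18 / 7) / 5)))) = 129/140 = 0.92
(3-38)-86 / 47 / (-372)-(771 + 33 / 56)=-197432495/244776 = -806.58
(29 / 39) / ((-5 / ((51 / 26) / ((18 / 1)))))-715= -21750793/30420 = -715.02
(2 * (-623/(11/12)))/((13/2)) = -29904/143 = -209.12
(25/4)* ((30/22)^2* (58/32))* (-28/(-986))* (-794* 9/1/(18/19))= -4512.12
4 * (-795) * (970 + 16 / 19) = -58658280/19 = -3087277.89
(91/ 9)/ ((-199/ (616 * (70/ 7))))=-560560/1791 = -312.99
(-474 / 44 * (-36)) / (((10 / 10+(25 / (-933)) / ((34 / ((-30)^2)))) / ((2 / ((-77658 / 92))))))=-691666488/218827301 = -3.16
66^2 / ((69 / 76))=110352/23 = 4797.91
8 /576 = 1/72 = 0.01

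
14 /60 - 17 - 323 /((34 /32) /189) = -1724183/30 = -57472.77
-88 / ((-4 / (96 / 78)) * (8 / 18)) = 792/13 = 60.92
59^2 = 3481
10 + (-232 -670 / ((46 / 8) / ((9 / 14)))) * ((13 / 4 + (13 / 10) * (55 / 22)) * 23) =-321108/7 = -45872.57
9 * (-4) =-36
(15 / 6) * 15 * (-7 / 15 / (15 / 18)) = -21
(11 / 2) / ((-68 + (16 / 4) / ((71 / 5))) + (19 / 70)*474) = 27335/302866 = 0.09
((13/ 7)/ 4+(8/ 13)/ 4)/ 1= 225/364 = 0.62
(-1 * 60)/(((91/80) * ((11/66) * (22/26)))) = -28800/77 = -374.03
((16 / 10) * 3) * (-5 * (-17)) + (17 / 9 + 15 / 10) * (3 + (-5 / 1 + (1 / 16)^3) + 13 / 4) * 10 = 1844713/4096 = 450.37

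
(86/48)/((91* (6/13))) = 43/1008 = 0.04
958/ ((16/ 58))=13891/4 = 3472.75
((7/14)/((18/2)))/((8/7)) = 7/144 = 0.05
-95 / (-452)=95/452 = 0.21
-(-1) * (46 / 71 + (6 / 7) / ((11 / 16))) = 10358/5467 = 1.89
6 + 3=9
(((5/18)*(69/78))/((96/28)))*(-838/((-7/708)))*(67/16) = 190475305/7488 = 25437.41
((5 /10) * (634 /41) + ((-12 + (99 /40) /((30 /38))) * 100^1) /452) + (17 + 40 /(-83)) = 68566369/3076312 = 22.29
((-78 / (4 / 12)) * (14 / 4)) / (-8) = 819/8 = 102.38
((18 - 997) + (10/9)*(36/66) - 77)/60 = -8707/495 = -17.59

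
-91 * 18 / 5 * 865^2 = -245118510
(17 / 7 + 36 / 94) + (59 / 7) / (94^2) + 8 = 668775/61852 = 10.81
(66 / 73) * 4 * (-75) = -19800/73 = -271.23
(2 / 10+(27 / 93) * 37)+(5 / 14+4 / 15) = 75293/6510 = 11.57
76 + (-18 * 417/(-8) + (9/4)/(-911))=1014.25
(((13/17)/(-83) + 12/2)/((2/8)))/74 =0.32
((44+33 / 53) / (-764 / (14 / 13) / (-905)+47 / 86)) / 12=644237825/230493078 = 2.80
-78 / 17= -4.59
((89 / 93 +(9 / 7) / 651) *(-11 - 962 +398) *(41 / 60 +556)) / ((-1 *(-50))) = -335713451/54684 = -6139.15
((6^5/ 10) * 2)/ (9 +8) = 7776/85 = 91.48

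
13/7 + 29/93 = 1412/651 = 2.17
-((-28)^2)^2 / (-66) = 307328/33 = 9312.97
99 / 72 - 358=-2853/8 = -356.62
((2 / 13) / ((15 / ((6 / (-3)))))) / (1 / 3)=-4/65 = -0.06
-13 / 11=-1.18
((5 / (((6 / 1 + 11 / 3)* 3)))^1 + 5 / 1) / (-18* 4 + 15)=-50/551 = -0.09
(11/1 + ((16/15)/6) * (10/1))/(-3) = -115/27 = -4.26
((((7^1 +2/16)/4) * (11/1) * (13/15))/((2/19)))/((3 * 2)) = 51623/1920 = 26.89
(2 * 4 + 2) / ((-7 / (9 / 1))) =-90/7 = -12.86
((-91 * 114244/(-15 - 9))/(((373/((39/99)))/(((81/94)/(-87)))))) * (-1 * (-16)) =-405451956/5592389 = -72.50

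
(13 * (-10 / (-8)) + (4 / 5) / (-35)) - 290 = -191641/700 = -273.77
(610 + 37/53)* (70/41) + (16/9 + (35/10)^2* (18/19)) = 784811801/743166 = 1056.04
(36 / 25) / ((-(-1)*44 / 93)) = 837/275 = 3.04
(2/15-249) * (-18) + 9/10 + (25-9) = 8993/2 = 4496.50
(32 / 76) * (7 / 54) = 0.05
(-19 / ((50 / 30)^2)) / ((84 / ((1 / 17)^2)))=-57/202300 = 0.00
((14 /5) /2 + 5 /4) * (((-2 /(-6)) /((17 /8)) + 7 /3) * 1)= 6.60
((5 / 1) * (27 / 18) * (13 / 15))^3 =2197/8 = 274.62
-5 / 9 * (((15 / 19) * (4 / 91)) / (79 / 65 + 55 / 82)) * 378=-82000/21223 = -3.86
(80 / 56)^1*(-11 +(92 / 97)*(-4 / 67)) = -718570/45493 = -15.80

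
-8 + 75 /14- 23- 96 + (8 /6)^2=-15103/126 = -119.87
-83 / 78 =-1.06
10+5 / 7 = 10.71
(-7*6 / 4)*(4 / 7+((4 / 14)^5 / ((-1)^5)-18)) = 439431/2401 = 183.02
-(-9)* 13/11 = 117/11 = 10.64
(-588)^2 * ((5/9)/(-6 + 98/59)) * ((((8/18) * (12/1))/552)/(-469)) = 101185/110952 = 0.91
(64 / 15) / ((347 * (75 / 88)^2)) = 495616/29278125 = 0.02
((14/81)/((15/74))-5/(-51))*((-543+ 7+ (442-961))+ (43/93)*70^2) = 442166329/384183 = 1150.93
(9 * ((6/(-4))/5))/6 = -0.45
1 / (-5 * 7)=-1/35 = -0.03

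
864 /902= 432/451 = 0.96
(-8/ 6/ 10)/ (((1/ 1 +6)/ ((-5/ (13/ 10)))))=20/273 = 0.07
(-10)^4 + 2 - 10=9992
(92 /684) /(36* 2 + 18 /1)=23/15390 = 0.00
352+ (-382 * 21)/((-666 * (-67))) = 2616487/7437 = 351.82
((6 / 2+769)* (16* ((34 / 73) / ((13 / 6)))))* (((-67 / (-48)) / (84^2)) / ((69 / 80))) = 17586160/28877121 = 0.61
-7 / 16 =-0.44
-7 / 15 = -0.47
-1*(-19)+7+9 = 35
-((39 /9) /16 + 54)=-2605/48 = -54.27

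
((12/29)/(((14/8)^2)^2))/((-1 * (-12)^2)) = -64/208887 = 0.00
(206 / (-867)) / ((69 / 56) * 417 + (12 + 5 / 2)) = -11536/25650195 = 0.00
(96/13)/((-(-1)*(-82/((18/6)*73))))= -10512/533 = -19.72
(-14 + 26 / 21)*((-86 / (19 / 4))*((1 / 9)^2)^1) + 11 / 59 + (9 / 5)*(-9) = -125478316/9534105 = -13.16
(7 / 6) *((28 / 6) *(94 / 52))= 2303/234 = 9.84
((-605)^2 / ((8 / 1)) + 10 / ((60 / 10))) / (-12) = -1098115/288 = -3812.90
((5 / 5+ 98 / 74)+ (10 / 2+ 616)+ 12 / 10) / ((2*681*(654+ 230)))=115537/222741480 = 0.00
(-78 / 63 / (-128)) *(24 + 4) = 13/48 = 0.27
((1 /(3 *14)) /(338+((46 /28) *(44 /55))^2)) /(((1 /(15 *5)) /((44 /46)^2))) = 529375/110075907 = 0.00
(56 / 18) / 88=0.04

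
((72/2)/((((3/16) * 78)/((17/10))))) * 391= 106352/65 = 1636.18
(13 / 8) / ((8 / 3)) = 39/64 = 0.61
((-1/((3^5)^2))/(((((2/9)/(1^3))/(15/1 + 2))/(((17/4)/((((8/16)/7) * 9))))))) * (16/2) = -4046/59049 = -0.07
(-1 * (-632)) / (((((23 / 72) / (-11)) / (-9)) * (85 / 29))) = 130641984/1955 = 66824.54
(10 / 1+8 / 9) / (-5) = -98/45 = -2.18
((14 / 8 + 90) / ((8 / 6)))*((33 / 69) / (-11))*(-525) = 578025/368 = 1570.72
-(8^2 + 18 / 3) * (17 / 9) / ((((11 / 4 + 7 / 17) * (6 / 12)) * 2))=-16184/387 = -41.82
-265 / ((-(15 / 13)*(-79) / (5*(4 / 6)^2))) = -13780/2133 = -6.46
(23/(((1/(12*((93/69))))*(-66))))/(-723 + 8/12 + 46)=186/22319 = 0.01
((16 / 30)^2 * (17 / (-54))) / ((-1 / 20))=2176/1215 = 1.79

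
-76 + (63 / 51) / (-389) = -502609/6613 = -76.00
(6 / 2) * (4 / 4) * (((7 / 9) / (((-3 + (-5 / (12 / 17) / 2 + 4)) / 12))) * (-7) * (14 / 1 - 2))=56448/61 = 925.38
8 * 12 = 96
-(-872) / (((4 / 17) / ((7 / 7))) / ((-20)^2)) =1482400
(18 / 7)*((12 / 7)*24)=5184/49 = 105.80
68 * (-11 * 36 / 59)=-26928/59 = -456.41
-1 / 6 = -0.17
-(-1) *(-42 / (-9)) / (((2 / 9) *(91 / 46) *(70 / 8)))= 1.21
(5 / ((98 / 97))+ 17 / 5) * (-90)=-36819/49 = -751.41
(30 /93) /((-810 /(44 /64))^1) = -11/40176 = 0.00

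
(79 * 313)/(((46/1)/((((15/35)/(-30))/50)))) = -24727/161000 = -0.15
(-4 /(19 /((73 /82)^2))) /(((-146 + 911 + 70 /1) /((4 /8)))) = -5329/53338130 = 0.00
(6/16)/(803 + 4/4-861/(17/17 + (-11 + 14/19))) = 22/52621 = 0.00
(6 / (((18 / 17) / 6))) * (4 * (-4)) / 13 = -544/13 = -41.85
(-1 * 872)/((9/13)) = -11336/9 = -1259.56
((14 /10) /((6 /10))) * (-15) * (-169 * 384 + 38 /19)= 2271290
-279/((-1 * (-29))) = -279/29 = -9.62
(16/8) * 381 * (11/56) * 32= 33528/7 = 4789.71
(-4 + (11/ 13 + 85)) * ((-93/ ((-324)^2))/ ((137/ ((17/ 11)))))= -70091/85691034 = 0.00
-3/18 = -1/6 = -0.17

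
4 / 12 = 1/3 = 0.33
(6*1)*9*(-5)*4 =-1080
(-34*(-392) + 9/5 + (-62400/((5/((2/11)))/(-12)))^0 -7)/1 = 66619/5 = 13323.80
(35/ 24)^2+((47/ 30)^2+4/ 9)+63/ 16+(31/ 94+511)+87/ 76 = 745030113/1428800 = 521.44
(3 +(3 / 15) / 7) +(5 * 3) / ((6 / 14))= 1331/35 = 38.03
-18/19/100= -9/950 = -0.01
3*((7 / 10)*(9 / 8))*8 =189/10 = 18.90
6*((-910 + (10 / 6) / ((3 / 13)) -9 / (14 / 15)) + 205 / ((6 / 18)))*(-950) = 35601250/21 = 1695297.62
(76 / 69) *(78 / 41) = 1976/943 = 2.10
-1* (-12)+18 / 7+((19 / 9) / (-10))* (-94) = 10841/315 = 34.42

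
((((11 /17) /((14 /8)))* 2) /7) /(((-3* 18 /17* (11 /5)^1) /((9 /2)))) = -10/147 = -0.07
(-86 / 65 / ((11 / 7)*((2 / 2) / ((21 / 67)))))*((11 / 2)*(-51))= 322371/4355 = 74.02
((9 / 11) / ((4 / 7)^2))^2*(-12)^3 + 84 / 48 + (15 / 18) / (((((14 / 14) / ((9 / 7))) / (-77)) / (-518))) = 3858400/121 = 31887.60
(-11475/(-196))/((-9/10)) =-65.05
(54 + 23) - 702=-625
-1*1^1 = -1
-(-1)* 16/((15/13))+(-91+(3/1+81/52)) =-56609/780 = -72.58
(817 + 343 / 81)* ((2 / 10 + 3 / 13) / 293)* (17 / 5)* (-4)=-25330816/1542645 = -16.42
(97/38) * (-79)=-7663/38 = -201.66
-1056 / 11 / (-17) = 96/17 = 5.65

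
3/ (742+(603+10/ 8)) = 4/1795 = 0.00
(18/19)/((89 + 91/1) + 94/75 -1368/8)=1350/14611 = 0.09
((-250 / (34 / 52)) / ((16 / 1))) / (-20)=325/272 = 1.19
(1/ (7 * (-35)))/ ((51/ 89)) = -0.01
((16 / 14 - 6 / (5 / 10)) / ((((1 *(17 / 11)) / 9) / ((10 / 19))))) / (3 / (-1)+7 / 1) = -990/119 = -8.32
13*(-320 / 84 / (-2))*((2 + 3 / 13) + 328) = 57240/7 = 8177.14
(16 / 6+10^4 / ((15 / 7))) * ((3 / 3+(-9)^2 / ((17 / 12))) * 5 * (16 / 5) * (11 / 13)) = 143428736/39 = 3677659.90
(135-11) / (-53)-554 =-29486/53 = -556.34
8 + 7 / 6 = 55/6 = 9.17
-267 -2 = -269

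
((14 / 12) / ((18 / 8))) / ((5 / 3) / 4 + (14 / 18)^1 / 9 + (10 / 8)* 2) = 24/139 = 0.17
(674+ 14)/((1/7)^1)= 4816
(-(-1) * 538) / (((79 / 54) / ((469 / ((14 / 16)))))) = 15571872/79 = 197112.30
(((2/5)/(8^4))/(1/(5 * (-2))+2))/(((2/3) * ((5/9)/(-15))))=-81/38912 = 0.00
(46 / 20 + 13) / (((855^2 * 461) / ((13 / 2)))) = 221/748894500 = 0.00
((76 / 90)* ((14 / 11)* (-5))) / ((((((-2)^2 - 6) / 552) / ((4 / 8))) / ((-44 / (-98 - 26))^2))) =93.37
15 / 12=5/4 = 1.25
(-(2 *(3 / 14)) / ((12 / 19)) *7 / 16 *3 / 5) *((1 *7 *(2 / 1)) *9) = -3591/160 = -22.44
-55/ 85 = -11/17 = -0.65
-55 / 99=-0.56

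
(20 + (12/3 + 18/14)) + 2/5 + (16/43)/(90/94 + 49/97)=65079479/2508835 = 25.94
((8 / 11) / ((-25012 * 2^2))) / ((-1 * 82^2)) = 1/924993784 = 0.00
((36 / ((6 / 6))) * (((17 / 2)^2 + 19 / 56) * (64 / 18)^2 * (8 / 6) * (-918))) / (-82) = 493125.57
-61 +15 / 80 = -973/16 = -60.81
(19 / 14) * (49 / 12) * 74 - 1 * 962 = -6623/12 = -551.92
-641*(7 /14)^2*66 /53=-21153/106 = -199.56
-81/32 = -2.53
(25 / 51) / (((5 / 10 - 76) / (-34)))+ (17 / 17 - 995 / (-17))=460136/7701 = 59.75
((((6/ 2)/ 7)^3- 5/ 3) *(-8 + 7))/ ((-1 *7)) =-1634/7203 = -0.23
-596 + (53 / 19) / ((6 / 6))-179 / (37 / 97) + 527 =-535.48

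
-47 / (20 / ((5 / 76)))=-47/304 = -0.15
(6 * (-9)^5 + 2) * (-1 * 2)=708584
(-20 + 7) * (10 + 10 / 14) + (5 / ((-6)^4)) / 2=-2527165/18144 = -139.28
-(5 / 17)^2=-25/289 = -0.09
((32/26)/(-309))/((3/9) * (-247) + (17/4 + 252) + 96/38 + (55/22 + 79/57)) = -1216/55052985 = 0.00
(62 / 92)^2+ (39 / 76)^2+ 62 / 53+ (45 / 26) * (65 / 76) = 545349127/161941712 = 3.37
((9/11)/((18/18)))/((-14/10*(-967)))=45/74459 = 0.00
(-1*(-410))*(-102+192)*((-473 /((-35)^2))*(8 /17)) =-5585184/833 = -6704.90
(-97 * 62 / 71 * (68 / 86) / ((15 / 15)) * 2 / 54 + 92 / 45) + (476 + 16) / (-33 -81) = -37211998/7830945 = -4.75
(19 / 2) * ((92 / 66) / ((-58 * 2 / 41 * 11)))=-17917/42108 = -0.43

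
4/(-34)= -2/17 = -0.12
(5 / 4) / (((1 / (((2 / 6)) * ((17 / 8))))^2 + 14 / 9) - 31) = -13005/285604 = -0.05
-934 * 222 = -207348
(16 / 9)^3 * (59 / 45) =241664/32805 = 7.37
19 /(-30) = -0.63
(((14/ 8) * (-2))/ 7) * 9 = -4.50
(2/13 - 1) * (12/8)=-33/26 = -1.27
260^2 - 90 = 67510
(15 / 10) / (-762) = -1/508 = 0.00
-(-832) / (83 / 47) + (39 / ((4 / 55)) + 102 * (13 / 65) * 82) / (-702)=60594793/129480 = 467.99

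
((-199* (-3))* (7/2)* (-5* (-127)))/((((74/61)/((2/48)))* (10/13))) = 140290423/2368 = 59244.27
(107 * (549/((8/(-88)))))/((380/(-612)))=98864469/95 = 1040678.62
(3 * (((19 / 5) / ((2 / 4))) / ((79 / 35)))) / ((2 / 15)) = 5985/79 = 75.76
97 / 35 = 2.77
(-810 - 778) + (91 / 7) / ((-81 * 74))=-9518485/5994 = -1588.00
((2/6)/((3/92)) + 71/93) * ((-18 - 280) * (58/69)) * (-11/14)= 291365030/134757 = 2162.15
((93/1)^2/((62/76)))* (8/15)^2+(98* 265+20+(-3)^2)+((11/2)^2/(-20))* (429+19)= 708427/25 = 28337.08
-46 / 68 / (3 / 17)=-23/6 = -3.83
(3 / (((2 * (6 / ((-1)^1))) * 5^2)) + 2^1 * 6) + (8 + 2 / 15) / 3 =13231/900 = 14.70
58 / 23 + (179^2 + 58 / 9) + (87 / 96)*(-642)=104222525/3312 = 31468.15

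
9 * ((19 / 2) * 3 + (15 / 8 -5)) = 1827/8 = 228.38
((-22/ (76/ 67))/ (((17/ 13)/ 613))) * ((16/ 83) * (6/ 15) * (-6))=563822688/134045 = 4206.22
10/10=1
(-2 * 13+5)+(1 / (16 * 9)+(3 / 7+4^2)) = -4601/1008 = -4.56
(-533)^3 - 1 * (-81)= -151419356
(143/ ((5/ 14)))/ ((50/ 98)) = 98098/125 = 784.78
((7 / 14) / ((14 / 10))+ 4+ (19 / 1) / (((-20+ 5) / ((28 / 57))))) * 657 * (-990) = -17005131/7 = -2429304.43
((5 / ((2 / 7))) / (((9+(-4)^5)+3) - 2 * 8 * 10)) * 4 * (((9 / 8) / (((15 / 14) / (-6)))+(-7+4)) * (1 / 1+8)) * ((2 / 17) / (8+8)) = 0.04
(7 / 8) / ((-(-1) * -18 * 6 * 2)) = -7/1728 = 0.00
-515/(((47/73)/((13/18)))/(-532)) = 307336.90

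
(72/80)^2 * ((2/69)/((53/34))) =459/30475 = 0.02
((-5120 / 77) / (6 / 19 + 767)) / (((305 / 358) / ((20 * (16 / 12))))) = -557219840/205432689 = -2.71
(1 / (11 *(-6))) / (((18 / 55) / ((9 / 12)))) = -5/144 = -0.03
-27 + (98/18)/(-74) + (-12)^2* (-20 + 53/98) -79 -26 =-95754553/32634 = -2934.20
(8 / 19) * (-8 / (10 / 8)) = -256/95 = -2.69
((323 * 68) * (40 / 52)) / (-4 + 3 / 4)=-878560/169 = -5198.58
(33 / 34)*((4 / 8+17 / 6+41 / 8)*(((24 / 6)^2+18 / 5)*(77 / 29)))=290521/680 = 427.24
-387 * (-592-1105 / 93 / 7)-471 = 49755906/217 = 229289.89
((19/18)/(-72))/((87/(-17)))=323/112752 = 0.00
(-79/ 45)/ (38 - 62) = 0.07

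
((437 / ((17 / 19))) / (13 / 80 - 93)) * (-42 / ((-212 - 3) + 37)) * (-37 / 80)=921633/1605293 = 0.57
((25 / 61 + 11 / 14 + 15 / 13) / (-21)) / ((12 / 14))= -26083/199836 = -0.13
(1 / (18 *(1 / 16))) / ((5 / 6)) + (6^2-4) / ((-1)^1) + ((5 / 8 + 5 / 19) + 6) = -24.05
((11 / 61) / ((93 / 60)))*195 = 42900/1891 = 22.69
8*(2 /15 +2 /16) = 31/15 = 2.07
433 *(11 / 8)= 595.38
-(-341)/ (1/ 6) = 2046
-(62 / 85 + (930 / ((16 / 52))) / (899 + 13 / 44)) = -13757428/3363365 = -4.09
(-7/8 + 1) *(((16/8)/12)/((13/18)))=3/104 = 0.03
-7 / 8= -0.88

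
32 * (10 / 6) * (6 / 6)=160/3 = 53.33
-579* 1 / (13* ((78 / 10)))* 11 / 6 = -10615/1014 = -10.47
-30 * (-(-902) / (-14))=1932.86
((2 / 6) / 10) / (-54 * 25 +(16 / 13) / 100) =-65/2632476 = 0.00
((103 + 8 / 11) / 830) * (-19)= -21679/9130 = -2.37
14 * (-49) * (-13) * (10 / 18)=44590/9 = 4954.44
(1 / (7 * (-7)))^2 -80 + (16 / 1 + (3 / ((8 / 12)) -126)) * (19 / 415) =-169051179/1992830 = -84.83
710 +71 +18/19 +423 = 22894/19 = 1204.95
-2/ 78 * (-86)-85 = -3229/39 = -82.79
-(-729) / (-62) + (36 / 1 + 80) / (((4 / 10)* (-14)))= -14093/434 = -32.47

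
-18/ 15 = -6/5 = -1.20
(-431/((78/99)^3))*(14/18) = -12046881/17576 = -685.42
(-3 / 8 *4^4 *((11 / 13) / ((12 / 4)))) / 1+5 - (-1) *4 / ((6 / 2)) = -809/39 = -20.74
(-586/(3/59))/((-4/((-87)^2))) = 43615101/2 = 21807550.50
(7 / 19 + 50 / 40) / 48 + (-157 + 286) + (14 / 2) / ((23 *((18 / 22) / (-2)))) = 32292071/251712 = 128.29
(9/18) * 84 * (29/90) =203/15 = 13.53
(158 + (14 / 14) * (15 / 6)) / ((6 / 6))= 160.50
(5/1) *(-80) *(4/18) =-800/9 = -88.89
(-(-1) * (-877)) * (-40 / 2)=17540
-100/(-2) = 50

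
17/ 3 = 5.67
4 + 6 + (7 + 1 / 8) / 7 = 617/56 = 11.02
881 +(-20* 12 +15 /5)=644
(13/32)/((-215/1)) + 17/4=29227/6880 = 4.25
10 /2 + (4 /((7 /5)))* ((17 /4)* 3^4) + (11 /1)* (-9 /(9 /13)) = 5919/7 = 845.57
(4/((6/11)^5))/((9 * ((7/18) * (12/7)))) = 13.81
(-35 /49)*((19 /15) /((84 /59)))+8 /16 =-239/1764 = -0.14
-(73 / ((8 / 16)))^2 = -21316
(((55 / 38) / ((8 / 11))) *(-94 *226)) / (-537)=78.73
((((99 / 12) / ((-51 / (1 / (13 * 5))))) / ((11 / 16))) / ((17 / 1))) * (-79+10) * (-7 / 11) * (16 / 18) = -5152/619905 = -0.01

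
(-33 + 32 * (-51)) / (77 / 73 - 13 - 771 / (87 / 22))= 78329/9734 = 8.05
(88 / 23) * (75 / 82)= 3300/943 = 3.50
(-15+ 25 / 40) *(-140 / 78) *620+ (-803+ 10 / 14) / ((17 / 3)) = 73584053/4641 = 15855.22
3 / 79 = 0.04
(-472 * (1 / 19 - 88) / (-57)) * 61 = -16037144/361 = -44424.22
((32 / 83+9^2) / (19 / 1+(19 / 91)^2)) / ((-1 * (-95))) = 11187631/248692900 = 0.04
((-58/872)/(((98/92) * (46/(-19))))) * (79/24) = 43529/512736 = 0.08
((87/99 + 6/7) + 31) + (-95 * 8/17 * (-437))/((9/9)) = 76848274/3927 = 19569.21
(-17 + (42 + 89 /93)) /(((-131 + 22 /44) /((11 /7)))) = -53108/169911 = -0.31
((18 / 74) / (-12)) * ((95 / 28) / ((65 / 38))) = -1083/26936 = -0.04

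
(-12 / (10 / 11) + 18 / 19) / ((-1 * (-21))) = -388/665 = -0.58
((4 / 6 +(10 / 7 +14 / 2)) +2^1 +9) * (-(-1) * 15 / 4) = 1055/14 = 75.36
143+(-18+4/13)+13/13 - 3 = 1603/13 = 123.31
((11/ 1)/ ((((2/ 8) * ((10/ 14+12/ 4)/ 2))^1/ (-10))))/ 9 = -3080/117 = -26.32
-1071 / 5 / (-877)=0.24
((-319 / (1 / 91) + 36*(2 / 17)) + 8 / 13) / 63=-460.70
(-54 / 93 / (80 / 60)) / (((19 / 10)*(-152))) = 135/89528 = 0.00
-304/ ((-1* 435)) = 304/435 = 0.70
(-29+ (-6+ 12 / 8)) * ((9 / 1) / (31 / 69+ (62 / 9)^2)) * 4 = -2246778/89249 = -25.17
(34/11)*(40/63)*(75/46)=17000/5313 = 3.20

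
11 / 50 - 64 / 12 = -767/150 = -5.11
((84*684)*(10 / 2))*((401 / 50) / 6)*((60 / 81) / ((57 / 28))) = 139726.22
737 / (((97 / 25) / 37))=681725/97 = 7028.09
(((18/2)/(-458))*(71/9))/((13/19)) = -1349/5954 = -0.23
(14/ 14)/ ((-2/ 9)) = -4.50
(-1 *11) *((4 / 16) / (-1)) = 11/4 = 2.75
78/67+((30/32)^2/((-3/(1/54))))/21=7546229/6483456 = 1.16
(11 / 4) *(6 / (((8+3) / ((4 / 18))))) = 1/3 = 0.33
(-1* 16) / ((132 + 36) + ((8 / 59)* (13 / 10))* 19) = -1180/12637 = -0.09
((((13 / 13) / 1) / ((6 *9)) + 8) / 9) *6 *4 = 1732/81 = 21.38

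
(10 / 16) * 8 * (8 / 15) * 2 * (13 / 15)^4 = 456976/151875 = 3.01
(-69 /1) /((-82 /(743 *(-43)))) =-2204481/82 = -26883.91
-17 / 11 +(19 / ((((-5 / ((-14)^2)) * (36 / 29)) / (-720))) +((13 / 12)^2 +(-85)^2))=695706467/1584 = 439208.63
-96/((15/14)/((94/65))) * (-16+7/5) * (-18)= -55335168/1625 = -34052.41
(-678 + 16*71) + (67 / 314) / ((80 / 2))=458.01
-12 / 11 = -1.09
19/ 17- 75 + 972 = 15268/17 = 898.12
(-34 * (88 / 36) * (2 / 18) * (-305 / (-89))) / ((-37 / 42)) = 3193960/88911 = 35.92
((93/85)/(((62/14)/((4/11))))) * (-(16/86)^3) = -43008/74339045 = 0.00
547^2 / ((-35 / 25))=-1496045/7 = -213720.71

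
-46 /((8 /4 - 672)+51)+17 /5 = 10753/3095 = 3.47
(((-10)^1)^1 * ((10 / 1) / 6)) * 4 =-200/3 = -66.67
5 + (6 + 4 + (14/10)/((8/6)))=321/20 = 16.05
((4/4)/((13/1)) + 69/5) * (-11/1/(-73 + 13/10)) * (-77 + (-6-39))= -2420968/9321 = -259.73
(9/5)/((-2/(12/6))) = -9/5 = -1.80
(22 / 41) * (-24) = -528/41 = -12.88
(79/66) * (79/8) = 6241/528 = 11.82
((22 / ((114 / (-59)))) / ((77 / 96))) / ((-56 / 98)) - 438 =-7850/19 = -413.16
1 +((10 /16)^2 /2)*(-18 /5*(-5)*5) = 1189/64 = 18.58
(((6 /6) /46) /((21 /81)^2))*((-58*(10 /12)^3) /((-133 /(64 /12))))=65250/149891 = 0.44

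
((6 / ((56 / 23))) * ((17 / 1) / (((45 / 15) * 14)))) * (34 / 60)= 6647/11760 = 0.57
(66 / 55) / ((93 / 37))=74/155 = 0.48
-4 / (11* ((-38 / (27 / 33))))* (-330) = -540/209 = -2.58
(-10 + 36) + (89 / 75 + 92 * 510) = 3521039/75 = 46947.19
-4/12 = -1/3 = -0.33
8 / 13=0.62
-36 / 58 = -0.62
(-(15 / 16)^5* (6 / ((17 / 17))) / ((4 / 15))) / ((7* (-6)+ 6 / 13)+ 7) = 0.47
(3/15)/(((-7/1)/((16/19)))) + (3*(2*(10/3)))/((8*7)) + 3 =4433/1330 = 3.33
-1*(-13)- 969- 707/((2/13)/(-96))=440212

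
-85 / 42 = -2.02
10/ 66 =5/33 = 0.15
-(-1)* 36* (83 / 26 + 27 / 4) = 4653/13 = 357.92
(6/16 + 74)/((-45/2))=-119/36 = -3.31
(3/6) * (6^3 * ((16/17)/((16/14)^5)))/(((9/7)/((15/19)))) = 5294205/165376 = 32.01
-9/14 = -0.64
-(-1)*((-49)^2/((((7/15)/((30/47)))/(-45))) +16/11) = -76402498/517 = -147780.46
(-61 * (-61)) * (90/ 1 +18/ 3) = 357216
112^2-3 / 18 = 75263/6 = 12543.83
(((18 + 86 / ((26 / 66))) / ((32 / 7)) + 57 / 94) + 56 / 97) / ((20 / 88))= 232.65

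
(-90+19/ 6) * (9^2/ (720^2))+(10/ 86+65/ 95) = 24687943/31372800 = 0.79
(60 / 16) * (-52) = -195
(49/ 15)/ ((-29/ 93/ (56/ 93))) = -2744/435 = -6.31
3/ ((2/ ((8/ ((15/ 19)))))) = 76/5 = 15.20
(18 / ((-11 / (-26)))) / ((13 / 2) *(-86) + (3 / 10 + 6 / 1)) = -4680/60797 = -0.08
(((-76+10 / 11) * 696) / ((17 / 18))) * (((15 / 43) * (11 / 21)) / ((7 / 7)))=-7391520/731 = -10111.52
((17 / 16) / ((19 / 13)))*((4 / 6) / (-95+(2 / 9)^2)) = -5967/1169032 = -0.01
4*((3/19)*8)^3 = 55296/6859 = 8.06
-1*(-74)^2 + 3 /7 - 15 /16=-613369/112 = -5476.51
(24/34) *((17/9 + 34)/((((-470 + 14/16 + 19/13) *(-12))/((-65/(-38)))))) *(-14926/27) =-2967640/695223 = -4.27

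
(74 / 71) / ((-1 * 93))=-74/6603 = -0.01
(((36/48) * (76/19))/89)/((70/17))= 51/6230 = 0.01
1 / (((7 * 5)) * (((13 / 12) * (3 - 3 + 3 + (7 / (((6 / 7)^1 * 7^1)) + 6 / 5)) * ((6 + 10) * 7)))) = 9/205114 = 0.00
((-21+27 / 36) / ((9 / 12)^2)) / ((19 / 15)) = -540/19 = -28.42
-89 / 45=-1.98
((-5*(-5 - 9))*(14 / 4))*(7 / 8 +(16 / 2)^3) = 1005235/8 = 125654.38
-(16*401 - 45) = -6371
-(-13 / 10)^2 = -169/100 = -1.69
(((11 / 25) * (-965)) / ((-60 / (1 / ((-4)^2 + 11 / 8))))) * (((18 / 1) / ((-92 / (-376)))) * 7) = 16763208/79925 = 209.74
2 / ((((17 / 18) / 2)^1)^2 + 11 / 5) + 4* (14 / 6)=478508/47103 = 10.16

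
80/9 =8.89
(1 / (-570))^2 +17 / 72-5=-3095573/649800 = -4.76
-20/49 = -0.41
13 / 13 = 1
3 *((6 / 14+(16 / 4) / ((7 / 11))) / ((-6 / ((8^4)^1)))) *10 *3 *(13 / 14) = -18769920/49 = -383059.59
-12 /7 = -1.71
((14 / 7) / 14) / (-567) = -1/3969 = 0.00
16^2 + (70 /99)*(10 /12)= 256.59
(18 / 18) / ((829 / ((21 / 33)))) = 7/9119 = 0.00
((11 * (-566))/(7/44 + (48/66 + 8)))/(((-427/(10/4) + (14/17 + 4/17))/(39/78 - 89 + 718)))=215559685/82961 = 2598.33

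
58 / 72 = 29/36 = 0.81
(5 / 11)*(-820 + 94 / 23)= -8530/23 = -370.87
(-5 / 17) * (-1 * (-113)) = -565/17 = -33.24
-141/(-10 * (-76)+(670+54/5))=-705/7204 = -0.10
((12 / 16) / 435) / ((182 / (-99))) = -99/105560 = 0.00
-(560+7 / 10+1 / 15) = -16823/30 = -560.77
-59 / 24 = -2.46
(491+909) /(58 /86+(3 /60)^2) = 2068.20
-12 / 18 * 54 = -36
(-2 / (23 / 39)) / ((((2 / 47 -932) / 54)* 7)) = 98982/3526061 = 0.03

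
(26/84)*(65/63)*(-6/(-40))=0.05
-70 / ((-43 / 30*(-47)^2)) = 2100/94987 = 0.02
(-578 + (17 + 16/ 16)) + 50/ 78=-21815/39 = -559.36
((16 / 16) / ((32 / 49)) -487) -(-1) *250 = -7535/32 = -235.47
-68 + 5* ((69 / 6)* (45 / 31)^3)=6427799/59582 = 107.88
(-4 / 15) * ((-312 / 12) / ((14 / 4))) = 208/105 = 1.98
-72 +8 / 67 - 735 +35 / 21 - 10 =-163858/201 = -815.21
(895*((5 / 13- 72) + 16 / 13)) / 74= -818925/962 = -851.27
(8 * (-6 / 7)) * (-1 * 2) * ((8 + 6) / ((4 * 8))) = 6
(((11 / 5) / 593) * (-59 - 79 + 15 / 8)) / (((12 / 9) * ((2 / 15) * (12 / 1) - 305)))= 35937/28786592 = 0.00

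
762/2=381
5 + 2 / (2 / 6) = 11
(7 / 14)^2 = 0.25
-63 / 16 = -3.94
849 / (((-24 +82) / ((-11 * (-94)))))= 438933/29 = 15135.62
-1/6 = -0.17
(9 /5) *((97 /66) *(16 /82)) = 1164/2255 = 0.52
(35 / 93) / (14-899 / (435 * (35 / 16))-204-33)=-6125/3644701 = 0.00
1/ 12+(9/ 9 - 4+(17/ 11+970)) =127859/132 = 968.63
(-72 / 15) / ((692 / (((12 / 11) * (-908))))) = 6.87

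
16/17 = 0.94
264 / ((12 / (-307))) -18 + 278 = -6494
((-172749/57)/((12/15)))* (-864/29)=62189640/551 = 112866.86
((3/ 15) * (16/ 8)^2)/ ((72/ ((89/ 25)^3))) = 704969/1406250 = 0.50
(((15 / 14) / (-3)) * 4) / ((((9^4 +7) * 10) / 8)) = -1/5747 = 0.00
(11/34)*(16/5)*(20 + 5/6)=1100/51 = 21.57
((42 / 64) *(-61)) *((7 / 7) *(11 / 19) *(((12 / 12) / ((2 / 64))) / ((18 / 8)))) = -18788/57 = -329.61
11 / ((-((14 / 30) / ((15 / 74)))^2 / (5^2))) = -51.88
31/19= 1.63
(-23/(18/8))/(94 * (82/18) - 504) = 46/341 = 0.13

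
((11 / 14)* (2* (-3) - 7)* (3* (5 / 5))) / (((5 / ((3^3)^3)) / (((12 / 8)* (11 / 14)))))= -142169.51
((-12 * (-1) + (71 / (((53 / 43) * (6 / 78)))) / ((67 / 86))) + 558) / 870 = 2718662/1544685 = 1.76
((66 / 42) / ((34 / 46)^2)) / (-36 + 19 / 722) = -221122/2765441 = -0.08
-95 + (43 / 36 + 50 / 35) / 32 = -765419/8064 = -94.92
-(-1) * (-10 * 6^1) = -60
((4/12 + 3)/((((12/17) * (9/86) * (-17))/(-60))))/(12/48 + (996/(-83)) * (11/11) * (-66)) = 17200/85563 = 0.20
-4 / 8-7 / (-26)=-3/13 = -0.23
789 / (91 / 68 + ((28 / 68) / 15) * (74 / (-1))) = -804780/707 = -1138.30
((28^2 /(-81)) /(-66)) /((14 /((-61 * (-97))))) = 165676/2673 = 61.98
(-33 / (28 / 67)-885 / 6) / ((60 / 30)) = -6341/56 = -113.23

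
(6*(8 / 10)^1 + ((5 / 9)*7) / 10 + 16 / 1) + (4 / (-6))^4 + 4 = 20563/810 = 25.39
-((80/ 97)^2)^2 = -40960000/88529281 = -0.46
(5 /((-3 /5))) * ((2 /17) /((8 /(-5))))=125/204 = 0.61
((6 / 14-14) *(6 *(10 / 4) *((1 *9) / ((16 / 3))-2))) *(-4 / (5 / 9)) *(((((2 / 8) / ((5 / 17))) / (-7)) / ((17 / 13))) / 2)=33345/1568 = 21.27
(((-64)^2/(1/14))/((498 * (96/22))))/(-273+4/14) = -137984/1426023 = -0.10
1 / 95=0.01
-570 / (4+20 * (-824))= 95/2746 = 0.03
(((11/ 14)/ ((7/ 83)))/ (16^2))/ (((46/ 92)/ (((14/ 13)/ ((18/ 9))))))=913/23296 = 0.04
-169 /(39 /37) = -481/3 = -160.33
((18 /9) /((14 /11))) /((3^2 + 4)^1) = 11/91 = 0.12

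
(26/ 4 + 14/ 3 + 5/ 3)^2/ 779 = 5929/28044 = 0.21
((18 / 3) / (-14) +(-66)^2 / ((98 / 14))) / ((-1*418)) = -4353/2926 = -1.49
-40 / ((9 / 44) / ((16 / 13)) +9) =-28160/6453 = -4.36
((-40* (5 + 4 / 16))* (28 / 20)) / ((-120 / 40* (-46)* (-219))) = 49/5037 = 0.01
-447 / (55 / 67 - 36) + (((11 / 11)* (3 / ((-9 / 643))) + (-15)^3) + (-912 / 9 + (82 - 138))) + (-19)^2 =-23850202/7071 = -3372.96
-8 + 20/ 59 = -452/59 = -7.66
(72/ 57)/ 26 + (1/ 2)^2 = 295/988 = 0.30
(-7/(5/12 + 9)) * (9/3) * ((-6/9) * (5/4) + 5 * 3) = -3570/113 = -31.59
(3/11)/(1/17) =51/11 = 4.64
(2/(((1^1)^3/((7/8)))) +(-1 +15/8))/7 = 3/8 = 0.38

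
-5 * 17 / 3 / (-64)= 85/192 = 0.44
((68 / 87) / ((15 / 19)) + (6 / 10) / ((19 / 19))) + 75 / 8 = 22895/2088 = 10.97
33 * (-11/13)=-363/13 = -27.92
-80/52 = -20/13 = -1.54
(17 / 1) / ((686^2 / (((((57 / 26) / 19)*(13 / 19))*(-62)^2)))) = 0.01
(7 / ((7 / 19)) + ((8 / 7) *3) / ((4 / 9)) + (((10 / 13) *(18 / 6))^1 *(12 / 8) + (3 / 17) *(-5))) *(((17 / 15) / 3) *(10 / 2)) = 45317/819 = 55.33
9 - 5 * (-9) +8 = 62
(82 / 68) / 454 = 41/15436 = 0.00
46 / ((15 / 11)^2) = 24.74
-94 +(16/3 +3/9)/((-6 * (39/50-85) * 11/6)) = -13061672/138963 = -93.99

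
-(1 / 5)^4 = -1/625 = 0.00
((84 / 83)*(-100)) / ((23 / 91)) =-764400/1909 = -400.42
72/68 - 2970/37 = -49824/629 = -79.21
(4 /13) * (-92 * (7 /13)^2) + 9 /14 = -232675/30758 = -7.56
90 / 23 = 3.91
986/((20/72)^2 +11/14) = 2236248/1957 = 1142.69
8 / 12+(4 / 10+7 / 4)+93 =5749/60 = 95.82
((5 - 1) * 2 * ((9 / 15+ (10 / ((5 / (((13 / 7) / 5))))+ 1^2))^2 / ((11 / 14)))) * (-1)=-107584/1925 = -55.89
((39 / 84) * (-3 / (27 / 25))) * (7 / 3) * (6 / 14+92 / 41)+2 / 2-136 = -4433735/30996 = -143.04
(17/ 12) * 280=1190/3 = 396.67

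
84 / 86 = 42/43 = 0.98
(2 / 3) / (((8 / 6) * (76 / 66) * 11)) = 3/76 = 0.04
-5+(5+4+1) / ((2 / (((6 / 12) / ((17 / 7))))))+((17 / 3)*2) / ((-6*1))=-1793/306 = -5.86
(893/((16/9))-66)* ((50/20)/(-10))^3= -6981/1024 = -6.82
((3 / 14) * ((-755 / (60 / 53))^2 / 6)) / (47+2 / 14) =64048009/190080 = 336.95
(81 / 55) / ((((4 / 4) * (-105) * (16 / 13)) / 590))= -20709/3080 = -6.72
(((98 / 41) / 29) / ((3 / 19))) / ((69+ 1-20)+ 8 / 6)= 0.01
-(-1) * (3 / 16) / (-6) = -1/32 = -0.03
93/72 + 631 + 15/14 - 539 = 15853/168 = 94.36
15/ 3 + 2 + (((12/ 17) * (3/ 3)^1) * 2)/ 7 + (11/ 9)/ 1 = 8.42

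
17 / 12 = 1.42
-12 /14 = -6/7 = -0.86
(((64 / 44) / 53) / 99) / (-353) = -16/20374101 = 0.00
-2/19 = -0.11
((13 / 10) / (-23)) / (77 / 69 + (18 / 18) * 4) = -39/3530 = -0.01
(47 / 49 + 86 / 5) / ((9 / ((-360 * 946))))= -33670032/49 = -687143.51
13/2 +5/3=49/6 = 8.17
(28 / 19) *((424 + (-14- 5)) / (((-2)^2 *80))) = 567/304 = 1.87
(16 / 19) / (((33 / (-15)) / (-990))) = 7200/19 = 378.95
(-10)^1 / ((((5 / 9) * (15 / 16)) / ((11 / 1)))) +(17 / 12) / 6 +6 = -73787/360 = -204.96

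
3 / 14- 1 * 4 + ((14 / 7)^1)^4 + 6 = 255/14 = 18.21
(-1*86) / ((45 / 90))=-172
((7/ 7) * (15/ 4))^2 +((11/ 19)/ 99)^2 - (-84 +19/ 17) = 771056201/7953552 = 96.94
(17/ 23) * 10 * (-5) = -850/23 = -36.96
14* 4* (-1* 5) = -280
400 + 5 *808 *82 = 331680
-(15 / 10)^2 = -9/4 = -2.25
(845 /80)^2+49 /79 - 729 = -12474433/20224 = -616.81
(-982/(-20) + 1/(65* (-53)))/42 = 338297/289380 = 1.17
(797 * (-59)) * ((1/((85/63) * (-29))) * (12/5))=35549388/12325 = 2884.33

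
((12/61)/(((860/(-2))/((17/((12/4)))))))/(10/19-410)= 323/51017350 = 0.00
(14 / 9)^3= 2744/729 = 3.76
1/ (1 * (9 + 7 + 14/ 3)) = 0.05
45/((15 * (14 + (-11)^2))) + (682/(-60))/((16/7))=-7129/1440 = -4.95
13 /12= 1.08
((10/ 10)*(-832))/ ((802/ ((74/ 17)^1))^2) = -1139008/46471489 = -0.02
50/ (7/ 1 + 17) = 25/12 = 2.08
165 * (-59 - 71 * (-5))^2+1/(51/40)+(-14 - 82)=737283784/51 = 14456544.78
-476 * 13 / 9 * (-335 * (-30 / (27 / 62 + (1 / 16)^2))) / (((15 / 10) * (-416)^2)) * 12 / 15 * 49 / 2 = -484439480/407979 = -1187.41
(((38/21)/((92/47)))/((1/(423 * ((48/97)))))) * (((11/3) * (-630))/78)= -166205160/29003 = -5730.62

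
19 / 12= 1.58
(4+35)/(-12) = -13/4 = -3.25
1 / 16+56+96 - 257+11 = -93.94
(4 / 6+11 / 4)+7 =125/12 = 10.42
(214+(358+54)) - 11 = 615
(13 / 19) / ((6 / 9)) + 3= 153/38 = 4.03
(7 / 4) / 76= 7/304 = 0.02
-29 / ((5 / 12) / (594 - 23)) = -198708/5 = -39741.60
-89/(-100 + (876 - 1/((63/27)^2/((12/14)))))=-30527/266114 = -0.11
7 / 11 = 0.64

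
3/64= 0.05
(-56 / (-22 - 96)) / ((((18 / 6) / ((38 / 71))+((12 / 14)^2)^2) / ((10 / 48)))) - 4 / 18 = -2272889/11026333 = -0.21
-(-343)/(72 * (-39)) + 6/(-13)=-1639/2808 = -0.58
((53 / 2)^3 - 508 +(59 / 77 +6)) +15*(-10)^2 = 12078769/616 = 19608.39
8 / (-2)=-4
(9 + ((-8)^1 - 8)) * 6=-42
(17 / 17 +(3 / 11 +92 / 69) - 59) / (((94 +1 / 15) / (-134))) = 1246870/15521 = 80.33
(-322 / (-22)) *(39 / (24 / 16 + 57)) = 322/33 = 9.76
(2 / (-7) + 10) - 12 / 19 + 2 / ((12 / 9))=2815/266 = 10.58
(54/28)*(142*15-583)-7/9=53689/18 = 2982.72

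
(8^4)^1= 4096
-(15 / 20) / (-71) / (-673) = -3/191132 = 0.00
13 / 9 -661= -5936/9 = -659.56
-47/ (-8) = 47/8 = 5.88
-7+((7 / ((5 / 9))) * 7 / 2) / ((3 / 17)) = 2429/10 = 242.90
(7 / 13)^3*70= 24010/2197 = 10.93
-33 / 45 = -11/15 = -0.73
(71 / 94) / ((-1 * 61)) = -0.01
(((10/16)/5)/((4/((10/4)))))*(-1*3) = -15/64 = -0.23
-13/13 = -1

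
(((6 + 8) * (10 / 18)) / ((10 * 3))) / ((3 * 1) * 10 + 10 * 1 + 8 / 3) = 7/1152 = 0.01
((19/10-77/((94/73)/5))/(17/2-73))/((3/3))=46544/10105 = 4.61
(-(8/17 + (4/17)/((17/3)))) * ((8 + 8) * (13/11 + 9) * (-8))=2121728/3179 = 667.42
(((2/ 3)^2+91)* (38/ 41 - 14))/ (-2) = 220564/369 = 597.73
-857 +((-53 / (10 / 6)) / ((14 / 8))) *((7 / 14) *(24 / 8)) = -30949/35 = -884.26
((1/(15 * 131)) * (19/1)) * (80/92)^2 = 1520/207897 = 0.01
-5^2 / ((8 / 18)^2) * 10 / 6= -3375/16 = -210.94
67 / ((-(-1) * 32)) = 67/32 = 2.09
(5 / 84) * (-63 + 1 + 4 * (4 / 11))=-555/154 = -3.60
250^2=62500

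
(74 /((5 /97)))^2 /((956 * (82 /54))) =347784867/244975 = 1419.67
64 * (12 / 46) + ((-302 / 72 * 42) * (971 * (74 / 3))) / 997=-869975665/206379 = -4215.43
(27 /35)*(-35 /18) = -3/2 = -1.50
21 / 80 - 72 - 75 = -11739/80 = -146.74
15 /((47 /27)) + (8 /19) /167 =1285441/149131 = 8.62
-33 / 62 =-0.53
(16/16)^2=1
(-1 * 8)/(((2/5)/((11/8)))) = -27.50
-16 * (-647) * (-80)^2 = 66252800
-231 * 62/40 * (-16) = 5728.80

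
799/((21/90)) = 23970/7 = 3424.29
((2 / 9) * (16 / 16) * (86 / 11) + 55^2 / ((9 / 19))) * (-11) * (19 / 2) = -4005181/6 = -667530.17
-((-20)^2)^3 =-64000000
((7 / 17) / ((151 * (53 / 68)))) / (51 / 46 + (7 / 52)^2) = 1741376/560842237 = 0.00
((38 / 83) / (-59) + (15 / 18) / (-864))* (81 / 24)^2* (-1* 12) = 1.19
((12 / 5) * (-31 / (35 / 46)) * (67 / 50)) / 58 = -286626/126875 = -2.26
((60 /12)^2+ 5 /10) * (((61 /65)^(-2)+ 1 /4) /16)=1051671/476288 = 2.21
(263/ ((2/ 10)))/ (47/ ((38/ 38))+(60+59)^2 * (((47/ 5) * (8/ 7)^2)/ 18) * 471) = 19725/68241697 = 0.00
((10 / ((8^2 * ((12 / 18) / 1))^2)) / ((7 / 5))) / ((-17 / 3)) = -675/974848 = 0.00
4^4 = 256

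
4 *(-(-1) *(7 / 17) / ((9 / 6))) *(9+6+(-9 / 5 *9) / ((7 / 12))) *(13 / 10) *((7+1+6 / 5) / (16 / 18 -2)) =1603836/10625 = 150.95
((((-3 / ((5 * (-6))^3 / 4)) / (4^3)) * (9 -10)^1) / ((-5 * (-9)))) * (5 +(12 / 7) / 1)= -47/45360000 = 0.00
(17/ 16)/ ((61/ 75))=1275/976 = 1.31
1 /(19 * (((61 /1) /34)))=34/1159 = 0.03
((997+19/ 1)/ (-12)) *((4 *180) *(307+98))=-24688800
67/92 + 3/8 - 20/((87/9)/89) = -183.03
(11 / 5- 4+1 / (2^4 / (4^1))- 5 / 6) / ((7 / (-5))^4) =-17875/28812 = -0.62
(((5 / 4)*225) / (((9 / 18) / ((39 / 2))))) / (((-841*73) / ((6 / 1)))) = -131625/122786 = -1.07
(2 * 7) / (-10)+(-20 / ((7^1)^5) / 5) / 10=-117651/84035 = -1.40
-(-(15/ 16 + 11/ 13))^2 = -137641/43264 = -3.18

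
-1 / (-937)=1/937 = 0.00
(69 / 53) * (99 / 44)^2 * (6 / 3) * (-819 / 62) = -4577391/26288 = -174.12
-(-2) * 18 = 36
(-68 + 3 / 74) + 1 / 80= -201123/2960 = -67.95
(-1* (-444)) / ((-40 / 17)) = -1887/10 = -188.70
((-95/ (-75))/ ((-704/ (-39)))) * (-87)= -6.10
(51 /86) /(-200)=-51/17200 = 0.00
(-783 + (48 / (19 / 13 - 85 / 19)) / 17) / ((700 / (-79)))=6527533/73780 = 88.47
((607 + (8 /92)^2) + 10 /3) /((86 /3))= 968611/45494 = 21.29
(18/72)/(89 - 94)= -1/20 = -0.05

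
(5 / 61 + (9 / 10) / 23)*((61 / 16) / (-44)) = -1699/161920 = -0.01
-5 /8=-0.62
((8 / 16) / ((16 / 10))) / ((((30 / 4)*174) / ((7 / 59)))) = 7/246384 = 0.00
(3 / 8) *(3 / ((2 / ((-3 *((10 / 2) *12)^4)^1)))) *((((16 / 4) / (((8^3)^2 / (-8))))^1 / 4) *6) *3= 12301875/1024 = 12013.55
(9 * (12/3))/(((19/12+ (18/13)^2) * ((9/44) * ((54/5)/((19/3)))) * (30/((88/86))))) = 24865984/24725817 = 1.01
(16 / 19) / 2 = 8/19 = 0.42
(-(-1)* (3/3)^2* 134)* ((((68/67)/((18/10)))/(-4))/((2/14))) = -1190/9 = -132.22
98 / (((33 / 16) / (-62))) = -97216/33 = -2945.94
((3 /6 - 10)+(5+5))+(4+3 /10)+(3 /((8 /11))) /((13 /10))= 2073/260 = 7.97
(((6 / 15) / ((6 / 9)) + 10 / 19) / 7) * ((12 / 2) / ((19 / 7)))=0.36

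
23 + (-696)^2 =484439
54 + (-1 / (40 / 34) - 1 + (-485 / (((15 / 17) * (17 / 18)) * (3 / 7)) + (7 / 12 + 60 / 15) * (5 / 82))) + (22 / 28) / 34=-764371903/585480 = -1305.55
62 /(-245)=-62/245 = -0.25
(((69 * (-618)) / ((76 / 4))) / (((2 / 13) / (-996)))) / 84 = 23005359/133 = 172972.62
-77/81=-0.95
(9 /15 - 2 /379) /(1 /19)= 21413/1895 = 11.30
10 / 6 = 5/3 = 1.67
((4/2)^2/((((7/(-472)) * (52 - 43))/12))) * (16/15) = -120832/315 = -383.59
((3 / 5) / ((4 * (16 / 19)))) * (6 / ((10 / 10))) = 171/160 = 1.07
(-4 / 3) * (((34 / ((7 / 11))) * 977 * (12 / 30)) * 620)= -17260705.52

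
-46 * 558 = -25668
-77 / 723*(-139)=10703/723 = 14.80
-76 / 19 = -4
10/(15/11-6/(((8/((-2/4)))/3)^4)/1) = 3604480/488847 = 7.37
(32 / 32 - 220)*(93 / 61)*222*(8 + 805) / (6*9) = -68073303/61 = -1115955.79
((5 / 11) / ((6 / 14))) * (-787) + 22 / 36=-165149/198 = -834.09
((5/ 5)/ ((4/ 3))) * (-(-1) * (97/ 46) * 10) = 1455/92 = 15.82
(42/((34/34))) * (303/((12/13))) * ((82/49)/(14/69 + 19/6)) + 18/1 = 7448484/1085 = 6864.96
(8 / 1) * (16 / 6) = 21.33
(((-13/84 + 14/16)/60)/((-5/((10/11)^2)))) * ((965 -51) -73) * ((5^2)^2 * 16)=-1051250/63 = -16686.51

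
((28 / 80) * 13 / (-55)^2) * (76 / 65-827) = -375753/302500 = -1.24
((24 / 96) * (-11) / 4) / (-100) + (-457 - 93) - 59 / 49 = -43213861/78400 = -551.20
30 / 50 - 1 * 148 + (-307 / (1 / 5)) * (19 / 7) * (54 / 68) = -4112681/1190 = -3456.03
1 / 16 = 0.06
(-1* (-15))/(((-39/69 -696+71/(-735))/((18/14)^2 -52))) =12766725/11777068 = 1.08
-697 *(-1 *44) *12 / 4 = 92004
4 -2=2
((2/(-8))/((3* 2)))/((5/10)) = -1/12 = -0.08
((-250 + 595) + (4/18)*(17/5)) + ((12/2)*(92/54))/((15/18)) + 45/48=258451/720 = 358.96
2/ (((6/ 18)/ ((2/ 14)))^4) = 162/2401 = 0.07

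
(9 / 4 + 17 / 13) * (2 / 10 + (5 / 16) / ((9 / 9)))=1517/832 = 1.82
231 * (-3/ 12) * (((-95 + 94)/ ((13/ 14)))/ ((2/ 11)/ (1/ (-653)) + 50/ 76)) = -112651/213863 = -0.53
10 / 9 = 1.11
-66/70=-0.94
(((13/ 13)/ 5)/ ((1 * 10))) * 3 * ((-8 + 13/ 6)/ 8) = -7/160 = -0.04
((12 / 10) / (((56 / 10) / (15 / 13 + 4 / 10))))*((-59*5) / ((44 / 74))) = -661449/4004 = -165.20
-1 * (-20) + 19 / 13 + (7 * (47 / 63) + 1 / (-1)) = 3005/117 = 25.68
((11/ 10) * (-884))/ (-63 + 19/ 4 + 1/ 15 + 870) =-58344/48709 = -1.20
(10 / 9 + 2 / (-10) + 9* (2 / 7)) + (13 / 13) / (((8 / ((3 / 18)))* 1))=17657/5040 = 3.50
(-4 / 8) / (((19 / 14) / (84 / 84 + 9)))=-70/19 = -3.68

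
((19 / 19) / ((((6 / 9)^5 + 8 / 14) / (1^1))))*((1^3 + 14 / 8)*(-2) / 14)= -2673/4784 = -0.56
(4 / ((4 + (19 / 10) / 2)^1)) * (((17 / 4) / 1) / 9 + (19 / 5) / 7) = 5116/6237 = 0.82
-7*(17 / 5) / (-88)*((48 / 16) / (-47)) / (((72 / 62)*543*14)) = -527/269501760 = 0.00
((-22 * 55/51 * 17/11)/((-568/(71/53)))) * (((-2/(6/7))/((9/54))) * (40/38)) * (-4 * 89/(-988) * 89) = -30495850/746187 = -40.87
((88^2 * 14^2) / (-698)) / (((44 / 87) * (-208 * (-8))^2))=-46893/30198272 = 0.00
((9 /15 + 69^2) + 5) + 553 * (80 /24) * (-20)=-481501/15 = -32100.07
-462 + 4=-458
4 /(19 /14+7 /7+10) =56/173 = 0.32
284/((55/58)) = 16472/55 = 299.49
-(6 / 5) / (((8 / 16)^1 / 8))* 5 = -96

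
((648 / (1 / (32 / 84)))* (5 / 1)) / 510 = 288/119 = 2.42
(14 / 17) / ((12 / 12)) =14/17 = 0.82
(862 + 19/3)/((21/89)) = 231845/63 = 3680.08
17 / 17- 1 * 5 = -4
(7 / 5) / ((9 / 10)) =14/9 = 1.56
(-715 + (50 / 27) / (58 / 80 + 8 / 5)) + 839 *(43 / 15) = 21229624/12555 = 1690.93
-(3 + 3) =-6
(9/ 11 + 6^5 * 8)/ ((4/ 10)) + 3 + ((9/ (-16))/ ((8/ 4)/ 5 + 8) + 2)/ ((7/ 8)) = 335316761/2156 = 155527.25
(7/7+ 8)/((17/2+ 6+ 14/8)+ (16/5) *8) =20/93 = 0.22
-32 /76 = -8/19 = -0.42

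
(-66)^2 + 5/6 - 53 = 25823/6 = 4303.83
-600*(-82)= 49200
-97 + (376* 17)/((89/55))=342927/89 = 3853.11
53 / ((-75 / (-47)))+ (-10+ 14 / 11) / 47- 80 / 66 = 1233647/38775 = 31.82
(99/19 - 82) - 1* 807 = -16792/19 = -883.79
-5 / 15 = -1/3 = -0.33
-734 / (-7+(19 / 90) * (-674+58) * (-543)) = -11010/1059107 = -0.01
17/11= 1.55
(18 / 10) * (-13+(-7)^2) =324/5 = 64.80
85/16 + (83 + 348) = 6981/16 = 436.31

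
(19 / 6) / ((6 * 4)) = 19/144 = 0.13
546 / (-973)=-78/139 = -0.56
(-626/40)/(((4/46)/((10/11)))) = -7199/44 = -163.61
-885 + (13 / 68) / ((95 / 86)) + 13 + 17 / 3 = -8393093/9690 = -866.16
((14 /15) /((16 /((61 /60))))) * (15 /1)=427/480 = 0.89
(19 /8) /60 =19/480 = 0.04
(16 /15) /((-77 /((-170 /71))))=544/16401 = 0.03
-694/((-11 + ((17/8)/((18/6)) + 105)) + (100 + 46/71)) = -1182576/332887 = -3.55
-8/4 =-2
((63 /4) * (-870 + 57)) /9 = -5691/4 = -1422.75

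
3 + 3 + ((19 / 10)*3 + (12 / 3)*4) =277/10 = 27.70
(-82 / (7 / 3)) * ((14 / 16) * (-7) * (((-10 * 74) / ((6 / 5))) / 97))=-265475/194 = -1368.43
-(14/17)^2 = -196/289 = -0.68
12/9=4/3 = 1.33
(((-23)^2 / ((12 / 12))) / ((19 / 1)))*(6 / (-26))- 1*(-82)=18667/247 = 75.57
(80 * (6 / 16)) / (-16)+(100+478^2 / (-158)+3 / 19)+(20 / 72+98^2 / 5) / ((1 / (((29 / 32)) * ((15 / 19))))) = 7676555/288192 = 26.64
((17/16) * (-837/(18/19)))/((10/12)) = -90117/80 = -1126.46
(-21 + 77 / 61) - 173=-11757/61 = -192.74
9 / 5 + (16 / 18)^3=9121/3645 = 2.50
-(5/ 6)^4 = -625/1296 = -0.48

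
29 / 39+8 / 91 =227/273 = 0.83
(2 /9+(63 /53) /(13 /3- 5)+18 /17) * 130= -529165/8109 = -65.26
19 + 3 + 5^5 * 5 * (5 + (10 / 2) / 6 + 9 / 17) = 10142869/102 = 99439.89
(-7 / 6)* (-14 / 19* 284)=13916/57 = 244.14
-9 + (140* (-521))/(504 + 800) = -21169/326 = -64.94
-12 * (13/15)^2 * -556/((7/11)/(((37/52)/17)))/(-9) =-2941796/80325 = -36.62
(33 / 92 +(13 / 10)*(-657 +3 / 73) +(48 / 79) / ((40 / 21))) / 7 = -452766813/3713948 = -121.91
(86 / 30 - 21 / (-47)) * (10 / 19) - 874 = -2336774/2679 = -872.26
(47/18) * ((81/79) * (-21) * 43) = -381969/158 = -2417.53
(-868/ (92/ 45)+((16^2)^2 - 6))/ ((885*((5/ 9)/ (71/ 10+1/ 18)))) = 838558/885 = 947.52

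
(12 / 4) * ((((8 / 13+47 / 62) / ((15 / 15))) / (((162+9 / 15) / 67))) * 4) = 741690/109213 = 6.79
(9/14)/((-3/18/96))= -2592/7 = -370.29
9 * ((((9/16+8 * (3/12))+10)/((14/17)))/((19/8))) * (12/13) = 92259/1729 = 53.36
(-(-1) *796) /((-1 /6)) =-4776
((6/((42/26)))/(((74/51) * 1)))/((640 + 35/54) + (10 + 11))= 35802/9253811 = 0.00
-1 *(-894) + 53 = 947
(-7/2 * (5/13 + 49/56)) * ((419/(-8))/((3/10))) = 1921115/2496 = 769.68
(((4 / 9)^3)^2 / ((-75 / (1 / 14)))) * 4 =-8192/279006525 = 0.00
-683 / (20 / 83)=-56689/20 = -2834.45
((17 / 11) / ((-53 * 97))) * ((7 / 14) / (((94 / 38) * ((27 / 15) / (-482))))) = 389215/23921073 = 0.02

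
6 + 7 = 13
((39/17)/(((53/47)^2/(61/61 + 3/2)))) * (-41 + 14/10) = -8528949/47753 = -178.61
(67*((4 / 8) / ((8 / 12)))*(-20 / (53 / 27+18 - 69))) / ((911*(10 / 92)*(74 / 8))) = 0.02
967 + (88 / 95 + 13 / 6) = 552953/570 = 970.09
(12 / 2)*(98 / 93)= 196/31 = 6.32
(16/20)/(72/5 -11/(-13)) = 52/991 = 0.05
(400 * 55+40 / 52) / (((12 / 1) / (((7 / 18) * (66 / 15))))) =2202277/702 = 3137.15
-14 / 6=-7/3 = -2.33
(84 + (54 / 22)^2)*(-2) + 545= 44159/121 = 364.95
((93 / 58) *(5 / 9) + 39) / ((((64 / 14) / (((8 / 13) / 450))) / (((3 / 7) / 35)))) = 6941/47502000 = 0.00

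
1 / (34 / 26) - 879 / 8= -14839/136 = -109.11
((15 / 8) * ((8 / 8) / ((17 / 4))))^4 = 50625/1336336 = 0.04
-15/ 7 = -2.14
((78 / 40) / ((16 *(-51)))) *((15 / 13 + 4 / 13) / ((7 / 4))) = -19/9520 = 0.00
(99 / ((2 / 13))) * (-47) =-60489/2 = -30244.50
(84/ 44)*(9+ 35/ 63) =602/33 = 18.24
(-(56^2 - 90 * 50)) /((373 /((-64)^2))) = 5586944/373 = 14978.40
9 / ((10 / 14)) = 63/5 = 12.60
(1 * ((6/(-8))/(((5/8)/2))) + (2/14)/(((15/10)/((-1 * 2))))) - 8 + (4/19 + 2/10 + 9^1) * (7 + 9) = 279256/1995 = 139.98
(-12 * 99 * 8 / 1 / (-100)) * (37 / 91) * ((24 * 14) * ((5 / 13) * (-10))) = -8439552/169 = -49938.18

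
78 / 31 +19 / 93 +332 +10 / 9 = 93697/279 = 335.83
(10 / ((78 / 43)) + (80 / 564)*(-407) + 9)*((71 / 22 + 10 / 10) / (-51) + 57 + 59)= -572389659/114257 = -5009.67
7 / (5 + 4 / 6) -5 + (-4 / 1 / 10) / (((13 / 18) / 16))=-13952/1105 = -12.63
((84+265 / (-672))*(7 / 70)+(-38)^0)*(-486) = -5095143/1120 = -4549.23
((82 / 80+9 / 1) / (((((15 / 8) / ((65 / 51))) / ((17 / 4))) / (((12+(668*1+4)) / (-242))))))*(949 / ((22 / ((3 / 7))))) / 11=-281986809/2049740 = -137.57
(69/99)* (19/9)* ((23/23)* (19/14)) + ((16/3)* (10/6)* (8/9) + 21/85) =10756819/1060290 = 10.15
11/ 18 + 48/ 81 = 65/54 = 1.20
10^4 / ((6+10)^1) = 625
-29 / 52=-0.56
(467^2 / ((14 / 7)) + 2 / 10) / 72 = 1090447/720 = 1514.51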